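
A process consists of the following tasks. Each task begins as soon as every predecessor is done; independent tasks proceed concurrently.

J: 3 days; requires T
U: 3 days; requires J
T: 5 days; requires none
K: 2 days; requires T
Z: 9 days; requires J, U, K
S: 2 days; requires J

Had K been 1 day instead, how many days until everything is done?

20

The binding path is T→J→U→Z = 5+3+3+9 = 20; finish at 20 days.
K has 4 days of float (longest path through it is 16).
The critical path is still T→J→U→Z; finish is now 20 days.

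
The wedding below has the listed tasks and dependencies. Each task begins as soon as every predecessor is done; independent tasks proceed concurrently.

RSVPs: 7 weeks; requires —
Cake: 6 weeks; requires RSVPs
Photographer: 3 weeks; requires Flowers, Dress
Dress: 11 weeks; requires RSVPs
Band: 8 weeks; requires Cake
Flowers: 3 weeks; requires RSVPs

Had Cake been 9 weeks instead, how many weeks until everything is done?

Baseline: RSVPs→Cake→Band = 7+6+8 = 21 → 21 weeks.
Cake is on the critical path; changing it to 9 makes that path 24 weeks.
That remains the longest chain; total 24 weeks.

24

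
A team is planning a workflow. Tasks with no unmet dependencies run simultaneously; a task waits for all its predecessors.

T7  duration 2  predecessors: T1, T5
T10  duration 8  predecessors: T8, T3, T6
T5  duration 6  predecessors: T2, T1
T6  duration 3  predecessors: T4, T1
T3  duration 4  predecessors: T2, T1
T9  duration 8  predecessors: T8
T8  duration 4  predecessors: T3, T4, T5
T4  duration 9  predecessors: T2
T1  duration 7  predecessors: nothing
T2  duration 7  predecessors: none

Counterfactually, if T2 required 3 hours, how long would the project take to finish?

Actual critical path: T2→T4→T8→T9 = 7+9+4+8 = 28 ⇒ 28 hours.
Since T2 is critical, the -4 change carries straight to that chain (now 24 hours).
The binding chain switches to T1→T5→T8→T9 = 7+6+4+8 = 25; finish 25 hours.

25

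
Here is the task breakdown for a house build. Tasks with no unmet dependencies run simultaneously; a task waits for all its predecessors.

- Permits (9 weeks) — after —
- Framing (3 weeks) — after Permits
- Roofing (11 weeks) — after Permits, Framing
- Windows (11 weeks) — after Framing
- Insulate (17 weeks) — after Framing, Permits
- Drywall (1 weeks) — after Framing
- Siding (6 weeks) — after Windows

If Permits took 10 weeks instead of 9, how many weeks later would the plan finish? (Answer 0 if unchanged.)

1

Actual critical path: Permits→Framing→Windows→Siding = 9+3+11+6 = 29 ⇒ 29 weeks.
Permits is on the critical path; changing it to 10 makes that path 30 weeks.
No other chain overtakes it, so the finish is 30 weeks.
Change in finish: 30 − 29 = +1 weeks.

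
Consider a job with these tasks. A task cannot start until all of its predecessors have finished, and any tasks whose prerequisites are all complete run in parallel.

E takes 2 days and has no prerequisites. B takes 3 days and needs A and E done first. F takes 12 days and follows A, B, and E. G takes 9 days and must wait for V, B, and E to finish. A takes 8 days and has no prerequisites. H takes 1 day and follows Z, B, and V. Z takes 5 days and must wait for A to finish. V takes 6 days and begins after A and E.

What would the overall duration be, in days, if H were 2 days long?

As given, the longest chain is A→V→G = 8+6+9 = 23, so the finish is 23 days.
H is off the critical path — its longest chain is 15 days, giving 8 of slack.
No other chain overtakes it, so the finish is 23 days.

23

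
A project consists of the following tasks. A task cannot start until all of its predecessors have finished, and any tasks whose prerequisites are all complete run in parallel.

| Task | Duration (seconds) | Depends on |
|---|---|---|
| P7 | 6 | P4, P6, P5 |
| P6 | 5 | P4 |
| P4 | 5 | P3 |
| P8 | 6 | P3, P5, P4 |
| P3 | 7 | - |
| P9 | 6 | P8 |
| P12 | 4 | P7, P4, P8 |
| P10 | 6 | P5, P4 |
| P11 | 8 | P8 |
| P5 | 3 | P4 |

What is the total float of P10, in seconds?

8

P3→P4→P5→P8→P11 = 7+5+3+6+8 = 29 sets the makespan at 29 seconds.
P10 finishes as early as 21 and must finish by 29.
So P10 can slip 29 − 21 = 8 seconds.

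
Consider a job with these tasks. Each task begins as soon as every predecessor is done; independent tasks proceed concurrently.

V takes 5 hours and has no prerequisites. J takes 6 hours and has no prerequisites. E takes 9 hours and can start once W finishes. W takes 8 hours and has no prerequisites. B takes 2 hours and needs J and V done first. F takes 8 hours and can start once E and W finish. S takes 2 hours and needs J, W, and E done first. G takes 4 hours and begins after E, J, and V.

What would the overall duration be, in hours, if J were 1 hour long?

25

As given, the longest chain is W→E→F = 8+9+8 = 25, so the finish is 25 hours.
J has 15 hours of float (longest path through it is 10).
That remains the longest chain; total 25 hours.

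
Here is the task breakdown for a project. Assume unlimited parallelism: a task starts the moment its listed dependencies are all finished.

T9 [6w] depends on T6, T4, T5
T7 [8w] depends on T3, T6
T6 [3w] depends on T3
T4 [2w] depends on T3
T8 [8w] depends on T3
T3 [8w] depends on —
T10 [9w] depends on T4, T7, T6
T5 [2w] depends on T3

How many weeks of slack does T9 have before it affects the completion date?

T3→T6→T7→T10 = 8+3+8+9 = 28 sets the makespan at 28 weeks.
The longest chain containing T9 totals 17 weeks.
So T9 can slip 28 − 17 = 11 weeks.

11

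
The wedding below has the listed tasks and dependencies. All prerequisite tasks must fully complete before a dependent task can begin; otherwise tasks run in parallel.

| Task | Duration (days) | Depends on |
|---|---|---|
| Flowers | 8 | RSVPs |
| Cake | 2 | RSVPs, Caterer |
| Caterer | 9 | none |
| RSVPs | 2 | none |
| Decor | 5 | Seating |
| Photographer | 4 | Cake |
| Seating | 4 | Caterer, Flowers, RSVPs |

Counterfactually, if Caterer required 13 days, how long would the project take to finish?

Actual critical path: RSVPs→Flowers→Seating→Decor = 2+8+4+5 = 19 ⇒ 19 days.
The longest path through Caterer is only 18 days, so Caterer has float 1.
The binding chain switches to Caterer→Seating→Decor = 13+4+5 = 22; finish 22 days.

22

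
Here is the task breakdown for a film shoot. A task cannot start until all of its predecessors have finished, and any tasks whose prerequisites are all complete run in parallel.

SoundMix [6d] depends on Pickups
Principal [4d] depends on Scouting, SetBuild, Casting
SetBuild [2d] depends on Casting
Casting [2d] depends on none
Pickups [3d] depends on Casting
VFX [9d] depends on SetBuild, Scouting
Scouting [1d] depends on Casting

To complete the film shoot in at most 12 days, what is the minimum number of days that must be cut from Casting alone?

1

Current finish: 13 days; target: 12.
Casting is on every critical path, so each day cut from Casting cuts the finish by one (this holds down to a finish of 12).
Need 13 − 12 = 1 day off Casting → Casting becomes 1 day, finish becomes 12.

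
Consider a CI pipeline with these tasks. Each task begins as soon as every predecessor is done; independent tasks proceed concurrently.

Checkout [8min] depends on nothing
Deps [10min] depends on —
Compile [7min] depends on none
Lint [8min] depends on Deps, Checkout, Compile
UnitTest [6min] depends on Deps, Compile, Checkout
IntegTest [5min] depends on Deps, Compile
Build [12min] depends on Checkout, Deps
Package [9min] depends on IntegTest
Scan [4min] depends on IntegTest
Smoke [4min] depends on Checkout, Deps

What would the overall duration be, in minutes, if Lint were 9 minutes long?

Baseline: Deps→IntegTest→Package = 10+5+9 = 24 → 24 minutes.
The longest path through Lint is only 18 minutes, so Lint has float 6.
The critical path is still Deps→IntegTest→Package; finish is now 24 minutes.

24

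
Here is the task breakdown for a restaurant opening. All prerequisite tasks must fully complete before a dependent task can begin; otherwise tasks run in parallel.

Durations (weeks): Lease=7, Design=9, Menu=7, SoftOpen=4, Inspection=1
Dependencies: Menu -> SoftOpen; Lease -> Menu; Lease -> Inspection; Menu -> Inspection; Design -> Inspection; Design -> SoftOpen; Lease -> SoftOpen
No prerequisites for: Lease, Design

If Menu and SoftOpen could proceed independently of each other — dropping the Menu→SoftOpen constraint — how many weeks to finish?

15

Before: longest chain Lease→Menu→SoftOpen = 7+7+4 = 18, finish 18.
Without Menu→SoftOpen, SoftOpen's earliest start moves from 14 to 9.
After: Lease→Menu→Inspection = 7+7+1 = 15 → 15 weeks.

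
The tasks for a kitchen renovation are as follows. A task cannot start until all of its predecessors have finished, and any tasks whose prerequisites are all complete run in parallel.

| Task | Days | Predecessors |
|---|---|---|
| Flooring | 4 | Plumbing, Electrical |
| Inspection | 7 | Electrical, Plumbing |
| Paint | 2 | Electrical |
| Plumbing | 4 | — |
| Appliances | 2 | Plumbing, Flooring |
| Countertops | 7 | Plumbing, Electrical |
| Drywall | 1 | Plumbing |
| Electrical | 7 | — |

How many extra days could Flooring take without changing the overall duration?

1

Electrical→Countertops = 7+7 = 14 sets the makespan at 14 days.
The longest chain containing Flooring totals 13 days.
So Flooring can slip 12 − 11 = 1 day.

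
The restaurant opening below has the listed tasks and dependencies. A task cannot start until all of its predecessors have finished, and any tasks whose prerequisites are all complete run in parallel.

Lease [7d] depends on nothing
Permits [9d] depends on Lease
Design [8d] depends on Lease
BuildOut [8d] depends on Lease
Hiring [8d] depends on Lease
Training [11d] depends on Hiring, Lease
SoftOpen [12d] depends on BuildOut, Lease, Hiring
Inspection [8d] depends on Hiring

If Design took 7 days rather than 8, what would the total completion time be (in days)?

The binding path is Lease→BuildOut→SoftOpen = 7+8+12 = 27; finish at 27 days.
Design has 12 days of float (longest path through it is 15).
That remains the longest chain; total 27 days.

27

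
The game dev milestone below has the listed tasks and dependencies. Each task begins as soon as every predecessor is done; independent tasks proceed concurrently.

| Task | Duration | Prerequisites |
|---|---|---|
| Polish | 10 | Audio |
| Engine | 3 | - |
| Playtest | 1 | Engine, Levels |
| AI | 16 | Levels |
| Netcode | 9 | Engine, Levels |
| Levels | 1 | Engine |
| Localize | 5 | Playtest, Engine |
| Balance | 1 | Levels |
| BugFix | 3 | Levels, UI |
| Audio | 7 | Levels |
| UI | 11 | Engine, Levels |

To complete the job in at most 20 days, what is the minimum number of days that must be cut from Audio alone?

Current finish: 21 days; target: 20.
Audio is on every critical path, so each day cut from Audio cuts the finish by one (this holds down to a finish of 20).
Need 21 − 20 = 1 day off Audio → Audio becomes 6 days, finish becomes 20.

1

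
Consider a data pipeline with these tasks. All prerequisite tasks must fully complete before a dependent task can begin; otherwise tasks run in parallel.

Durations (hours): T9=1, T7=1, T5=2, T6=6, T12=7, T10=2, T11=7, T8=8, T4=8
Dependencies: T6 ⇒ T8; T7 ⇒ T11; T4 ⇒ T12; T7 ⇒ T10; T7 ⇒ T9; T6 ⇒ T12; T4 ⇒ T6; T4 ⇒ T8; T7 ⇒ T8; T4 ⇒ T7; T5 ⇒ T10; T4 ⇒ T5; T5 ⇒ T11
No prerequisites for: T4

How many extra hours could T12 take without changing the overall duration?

1

T4→T6→T8 = 8+6+8 = 22 sets the makespan at 22 hours.
Longest path through T12: 21 hours (earliest finish 21, latest finish 22).
So T12 can slip 22 − 21 = 1 hour.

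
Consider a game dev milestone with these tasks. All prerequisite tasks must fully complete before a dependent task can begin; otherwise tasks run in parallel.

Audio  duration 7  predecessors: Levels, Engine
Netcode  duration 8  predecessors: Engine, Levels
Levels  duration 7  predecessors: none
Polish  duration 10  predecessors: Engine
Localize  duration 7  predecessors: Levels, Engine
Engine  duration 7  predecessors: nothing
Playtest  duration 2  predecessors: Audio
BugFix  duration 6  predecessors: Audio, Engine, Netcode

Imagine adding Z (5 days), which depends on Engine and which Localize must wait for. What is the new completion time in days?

21

Originally the game dev milestone takes 21 days.
With Z inserted, Localize now waits for max(Levels, Engine, Z).
New critical path: Engine→Netcode→BugFix = 7+8+6 = 21 ⇒ 21 days.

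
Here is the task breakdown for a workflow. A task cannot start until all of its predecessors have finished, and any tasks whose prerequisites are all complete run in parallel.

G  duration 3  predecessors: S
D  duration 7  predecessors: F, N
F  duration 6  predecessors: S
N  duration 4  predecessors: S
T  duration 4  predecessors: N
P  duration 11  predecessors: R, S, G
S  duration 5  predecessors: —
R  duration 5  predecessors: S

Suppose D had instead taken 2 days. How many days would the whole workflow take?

21

Actual critical path: S→R→P = 5+5+11 = 21 ⇒ 21 days.
D has 3 days of float (longest path through it is 18).
That remains the longest chain; total 21 days.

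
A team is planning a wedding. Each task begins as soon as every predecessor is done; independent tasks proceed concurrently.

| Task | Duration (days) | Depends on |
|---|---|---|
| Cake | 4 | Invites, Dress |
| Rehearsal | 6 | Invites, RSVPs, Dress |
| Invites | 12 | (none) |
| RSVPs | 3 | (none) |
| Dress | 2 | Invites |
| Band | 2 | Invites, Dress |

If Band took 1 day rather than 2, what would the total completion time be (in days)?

Actual critical path: Invites→Dress→Rehearsal = 12+2+6 = 20 ⇒ 20 days.
The longest path through Band is only 16 days, so Band has float 4.
No other chain overtakes it, so the finish is 20 days.

20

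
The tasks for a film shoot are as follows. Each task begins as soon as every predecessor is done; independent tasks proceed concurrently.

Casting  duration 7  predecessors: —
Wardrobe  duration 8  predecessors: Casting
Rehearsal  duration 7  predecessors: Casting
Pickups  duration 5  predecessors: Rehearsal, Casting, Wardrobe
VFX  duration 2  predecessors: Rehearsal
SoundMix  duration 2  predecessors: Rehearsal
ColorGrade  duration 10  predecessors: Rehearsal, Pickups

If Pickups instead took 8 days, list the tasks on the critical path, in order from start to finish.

The binding path is Casting→Wardrobe→Pickups→ColorGrade = 7+8+5+10 = 30; finish at 30 days.
Pickups lies on that path, so at 8 days the path becomes 33 days.
That remains the longest chain; total 33 days.

Casting, Wardrobe, Pickups, ColorGrade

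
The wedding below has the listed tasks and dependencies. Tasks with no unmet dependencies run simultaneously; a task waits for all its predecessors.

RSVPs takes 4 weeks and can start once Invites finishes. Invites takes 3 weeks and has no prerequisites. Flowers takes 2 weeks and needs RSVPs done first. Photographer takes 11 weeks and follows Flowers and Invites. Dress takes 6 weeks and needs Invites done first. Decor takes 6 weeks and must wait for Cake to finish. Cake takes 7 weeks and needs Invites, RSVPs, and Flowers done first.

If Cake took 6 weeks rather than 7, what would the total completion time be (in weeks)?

Critical path before the change: Invites→RSVPs→Flowers→Cake→Decor = 3+4+2+7+6 = 22 giving 22 weeks.
Cake lies on that path, so at 6 weeks the path becomes 21 weeks.
That remains the longest chain; total 21 weeks.

21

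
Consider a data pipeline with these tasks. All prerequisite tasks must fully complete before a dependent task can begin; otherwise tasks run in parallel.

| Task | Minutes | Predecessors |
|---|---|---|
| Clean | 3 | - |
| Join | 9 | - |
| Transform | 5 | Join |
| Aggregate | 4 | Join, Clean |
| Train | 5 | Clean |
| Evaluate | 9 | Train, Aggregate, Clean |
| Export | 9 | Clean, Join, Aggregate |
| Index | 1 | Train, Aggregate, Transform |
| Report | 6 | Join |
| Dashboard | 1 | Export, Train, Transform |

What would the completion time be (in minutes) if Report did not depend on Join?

Original critical path: Join→Aggregate→Export→Dashboard = 9+4+9+1 = 23 ⇒ 23 minutes.
Without Join→Report, Report's earliest start moves from 9 to 0.
After: Join→Aggregate→Export→Dashboard = 9+4+9+1 = 23 → 23 minutes.

23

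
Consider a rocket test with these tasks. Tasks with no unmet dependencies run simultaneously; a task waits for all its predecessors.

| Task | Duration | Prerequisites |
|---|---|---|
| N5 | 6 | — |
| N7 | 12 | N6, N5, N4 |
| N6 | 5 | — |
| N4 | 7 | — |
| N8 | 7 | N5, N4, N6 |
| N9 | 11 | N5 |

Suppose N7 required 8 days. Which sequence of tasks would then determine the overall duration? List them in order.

N5, N9

As given, the longest chain is N4→N7 = 7+12 = 19, so the finish is 19 days.
Since N7 is critical, the -4 change carries straight to that chain (now 15 days).
Now N5→N9 = 6+11 = 17 is longest, so the finish becomes 17 days.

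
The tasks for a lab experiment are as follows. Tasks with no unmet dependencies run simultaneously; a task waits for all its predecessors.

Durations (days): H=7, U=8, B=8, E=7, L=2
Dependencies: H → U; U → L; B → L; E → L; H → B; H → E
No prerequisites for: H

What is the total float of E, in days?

1

H→U→L = 7+8+2 = 17 sets the makespan at 17 days.
E finishes as early as 14 and must finish by 15.
So E can slip 15 − 14 = 1 day.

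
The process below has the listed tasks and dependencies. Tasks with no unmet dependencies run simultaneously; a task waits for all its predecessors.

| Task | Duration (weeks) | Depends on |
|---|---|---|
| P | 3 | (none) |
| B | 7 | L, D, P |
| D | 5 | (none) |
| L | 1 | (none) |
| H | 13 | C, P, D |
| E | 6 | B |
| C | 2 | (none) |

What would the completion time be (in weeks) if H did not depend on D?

18

With the dependency in place, D→B→E = 5+7+6 = 18 sets the finish at 18 weeks.
Without D→H, H's earliest start moves from 5 to 3.
After: D→B→E = 5+7+6 = 18 → 18 weeks.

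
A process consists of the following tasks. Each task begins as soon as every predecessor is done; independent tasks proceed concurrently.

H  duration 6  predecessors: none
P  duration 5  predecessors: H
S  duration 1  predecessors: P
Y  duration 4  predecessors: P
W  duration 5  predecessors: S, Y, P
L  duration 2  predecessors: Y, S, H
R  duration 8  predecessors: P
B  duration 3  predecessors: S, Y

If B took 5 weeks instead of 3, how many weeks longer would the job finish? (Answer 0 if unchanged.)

0

Critical path before the change: H→P→Y→W = 6+5+4+5 = 20 giving 20 weeks.
The longest path through B is only 18 weeks, so B has float 2.
That remains the longest chain; total 20 weeks.
Change in finish: 20 − 20 = +0 weeks.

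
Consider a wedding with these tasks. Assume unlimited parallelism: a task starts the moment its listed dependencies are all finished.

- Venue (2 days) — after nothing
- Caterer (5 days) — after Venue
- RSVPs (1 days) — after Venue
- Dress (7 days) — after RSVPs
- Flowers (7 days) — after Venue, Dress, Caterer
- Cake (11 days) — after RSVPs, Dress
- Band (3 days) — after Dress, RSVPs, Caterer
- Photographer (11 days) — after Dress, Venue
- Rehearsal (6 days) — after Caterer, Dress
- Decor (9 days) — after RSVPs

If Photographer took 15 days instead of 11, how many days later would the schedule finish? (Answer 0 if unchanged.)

Baseline: Venue→RSVPs→Dress→Photographer = 2+1+7+11 = 21 → 21 days.
Photographer lies on that path, so at 15 days the path becomes 25 days.
The critical path is still Venue→RSVPs→Dress→Photographer; finish is now 25 days.
Change in finish: 25 − 21 = +4 days.

4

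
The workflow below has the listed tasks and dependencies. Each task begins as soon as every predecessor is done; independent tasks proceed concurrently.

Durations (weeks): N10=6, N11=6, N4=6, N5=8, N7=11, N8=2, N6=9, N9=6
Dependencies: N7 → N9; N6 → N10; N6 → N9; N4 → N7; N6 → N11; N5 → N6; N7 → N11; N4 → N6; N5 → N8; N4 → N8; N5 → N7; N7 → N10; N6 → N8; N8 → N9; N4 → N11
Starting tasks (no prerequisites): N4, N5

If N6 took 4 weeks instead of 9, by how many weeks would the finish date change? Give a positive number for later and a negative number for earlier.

Baseline: N5→N6→N8→N9 = 8+9+2+6 = 25 → 25 weeks.
Since N6 is critical, the -5 change carries straight to that chain (now 20 weeks).
New critical path: N5→N7→N9 = 8+11+6 = 25 ⇒ 25 weeks.
Change in finish: 25 − 25 = +0 weeks.

0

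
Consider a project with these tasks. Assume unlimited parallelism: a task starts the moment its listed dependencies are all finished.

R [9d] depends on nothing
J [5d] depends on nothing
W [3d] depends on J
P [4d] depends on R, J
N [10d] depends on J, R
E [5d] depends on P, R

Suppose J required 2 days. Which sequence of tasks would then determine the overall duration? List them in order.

R, N

The binding path is R→N = 9+10 = 19; finish at 19 days.
The longest path through J is only 15 days, so J has float 4.
That remains the longest chain; total 19 days.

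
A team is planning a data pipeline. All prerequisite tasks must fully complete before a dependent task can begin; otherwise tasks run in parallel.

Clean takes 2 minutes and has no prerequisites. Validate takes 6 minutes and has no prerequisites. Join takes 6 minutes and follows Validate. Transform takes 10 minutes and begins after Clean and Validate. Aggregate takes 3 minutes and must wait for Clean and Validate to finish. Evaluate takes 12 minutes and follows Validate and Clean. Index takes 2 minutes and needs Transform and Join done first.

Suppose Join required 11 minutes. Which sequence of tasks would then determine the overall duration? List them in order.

Validate, Join, Index

Baseline: Validate→Transform→Index = 6+10+2 = 18 → 18 minutes.
Join has 4 minutes of float (longest path through it is 14).
New critical path: Validate→Join→Index = 6+11+2 = 19 ⇒ 19 minutes.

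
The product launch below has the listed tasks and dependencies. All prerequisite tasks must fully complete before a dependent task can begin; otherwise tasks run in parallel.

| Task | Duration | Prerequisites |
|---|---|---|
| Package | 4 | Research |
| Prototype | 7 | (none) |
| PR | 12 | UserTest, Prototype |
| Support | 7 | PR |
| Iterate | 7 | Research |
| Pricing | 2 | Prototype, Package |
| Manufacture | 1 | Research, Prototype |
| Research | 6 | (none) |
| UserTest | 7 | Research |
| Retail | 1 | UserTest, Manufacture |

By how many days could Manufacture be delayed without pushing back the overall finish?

Critical path: Research→UserTest→PR→Support = 6+7+12+7 = 32, so the finish is 32 days.
The longest chain containing Manufacture totals 9 days.
Float = 32 − 9 = 23.

23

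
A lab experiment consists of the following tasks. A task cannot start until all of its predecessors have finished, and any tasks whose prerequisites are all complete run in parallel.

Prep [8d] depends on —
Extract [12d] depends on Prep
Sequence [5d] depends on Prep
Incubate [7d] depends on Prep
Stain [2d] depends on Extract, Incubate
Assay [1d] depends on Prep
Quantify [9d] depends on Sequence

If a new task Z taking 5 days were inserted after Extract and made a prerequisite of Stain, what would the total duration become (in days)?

27

Originally the plan takes 22 days.
With Z inserted, Stain now waits for max(Extract, Incubate, Z).
New critical path: Prep→Extract→Z→Stain = 8+12+5+2 = 27 ⇒ 27 days.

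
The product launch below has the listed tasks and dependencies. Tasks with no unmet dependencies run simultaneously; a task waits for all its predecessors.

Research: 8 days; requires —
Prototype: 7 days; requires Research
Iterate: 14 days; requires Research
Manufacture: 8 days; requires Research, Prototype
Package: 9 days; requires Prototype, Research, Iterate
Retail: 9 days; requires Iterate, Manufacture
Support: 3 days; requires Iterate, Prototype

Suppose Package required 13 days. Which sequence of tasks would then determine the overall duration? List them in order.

Research, Iterate, Package

Critical path before the change: Research→Prototype→Manufacture→Retail = 8+7+8+9 = 32 giving 32 days.
The longest path through Package is only 31 days, so Package has float 1.
New critical path: Research→Iterate→Package = 8+14+13 = 35 ⇒ 35 days.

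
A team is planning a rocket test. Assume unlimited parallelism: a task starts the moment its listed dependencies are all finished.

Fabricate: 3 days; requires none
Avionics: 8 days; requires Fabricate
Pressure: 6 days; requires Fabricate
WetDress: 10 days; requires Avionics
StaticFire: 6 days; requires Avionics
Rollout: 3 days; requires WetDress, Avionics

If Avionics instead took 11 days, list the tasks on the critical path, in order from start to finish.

The binding path is Fabricate→Avionics→WetDress→Rollout = 3+8+10+3 = 24; finish at 24 days.
Since Avionics is critical, the +3 change carries straight to that chain (now 27 days).
No other chain overtakes it, so the finish is 27 days.

Fabricate, Avionics, WetDress, Rollout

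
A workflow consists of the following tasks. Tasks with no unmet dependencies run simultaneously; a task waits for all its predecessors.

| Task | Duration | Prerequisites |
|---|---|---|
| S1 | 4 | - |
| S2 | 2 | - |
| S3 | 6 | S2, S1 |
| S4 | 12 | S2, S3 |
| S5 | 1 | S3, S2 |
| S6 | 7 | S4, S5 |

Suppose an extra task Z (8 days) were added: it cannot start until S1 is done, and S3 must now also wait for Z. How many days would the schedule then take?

37

Originally the schedule takes 29 days.
With Z inserted, S3 now waits for max(S2, S1, Z).
New critical path: S1→Z→S3→S4→S6 = 4+8+6+12+7 = 37 ⇒ 37 days.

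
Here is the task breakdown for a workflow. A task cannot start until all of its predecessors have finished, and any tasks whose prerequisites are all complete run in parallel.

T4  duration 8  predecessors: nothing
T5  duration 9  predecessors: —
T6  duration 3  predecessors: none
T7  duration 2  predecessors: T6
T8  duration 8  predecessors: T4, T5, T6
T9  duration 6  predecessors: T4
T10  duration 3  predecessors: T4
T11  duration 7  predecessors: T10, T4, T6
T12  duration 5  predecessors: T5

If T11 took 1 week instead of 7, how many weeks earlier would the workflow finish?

The binding path is T4→T10→T11 = 8+3+7 = 18; finish at 18 weeks.
T11 is on the critical path; changing it to 1 makes that path 12 weeks.
Now T5→T8 = 9+8 = 17 is longest, so the finish becomes 17 weeks.
Change in finish: 17 − 18 = -1 weeks.

1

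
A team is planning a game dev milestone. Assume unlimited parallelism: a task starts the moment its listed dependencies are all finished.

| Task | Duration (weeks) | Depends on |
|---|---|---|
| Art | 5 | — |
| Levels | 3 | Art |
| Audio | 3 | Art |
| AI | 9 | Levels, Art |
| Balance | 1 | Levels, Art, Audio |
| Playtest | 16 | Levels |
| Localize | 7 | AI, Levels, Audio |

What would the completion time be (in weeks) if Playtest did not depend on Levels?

Before: longest chain Art→Levels→AI→Localize = 5+3+9+7 = 24, finish 24.
Without Levels→Playtest, Playtest's earliest start moves from 8 to 0.
New critical path: Art→Levels→AI→Localize = 5+3+9+7 = 24 ⇒ 24 weeks.

24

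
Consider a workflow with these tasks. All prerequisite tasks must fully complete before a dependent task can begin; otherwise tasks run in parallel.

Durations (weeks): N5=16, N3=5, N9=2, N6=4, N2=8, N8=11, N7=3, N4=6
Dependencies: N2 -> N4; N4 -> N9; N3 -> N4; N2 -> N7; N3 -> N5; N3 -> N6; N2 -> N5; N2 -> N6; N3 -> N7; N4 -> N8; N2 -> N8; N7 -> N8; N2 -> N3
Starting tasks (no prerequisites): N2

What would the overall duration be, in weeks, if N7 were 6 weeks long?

30

As given, the longest chain is N2→N3→N4→N8 = 8+5+6+11 = 30, so the finish is 30 weeks.
N7 is off the critical path — its longest chain is 27 weeks, giving 3 of slack.
The critical path is still N2→N3→N4→N8; finish is now 30 weeks.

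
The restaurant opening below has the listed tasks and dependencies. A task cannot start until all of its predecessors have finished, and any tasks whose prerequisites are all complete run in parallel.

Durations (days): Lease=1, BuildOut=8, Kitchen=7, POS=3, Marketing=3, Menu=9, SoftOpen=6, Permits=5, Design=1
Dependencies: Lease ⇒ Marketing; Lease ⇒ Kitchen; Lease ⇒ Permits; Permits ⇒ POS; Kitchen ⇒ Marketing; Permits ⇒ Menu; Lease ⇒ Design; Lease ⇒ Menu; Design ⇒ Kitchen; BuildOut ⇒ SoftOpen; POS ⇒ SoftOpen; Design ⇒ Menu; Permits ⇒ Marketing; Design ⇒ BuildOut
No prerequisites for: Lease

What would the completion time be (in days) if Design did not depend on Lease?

15

With the dependency in place, Lease→Design→BuildOut→SoftOpen = 1+1+8+6 = 16 sets the finish at 16 days.
Without Lease→Design, Design's earliest start moves from 1 to 0.
After: Lease→Permits→Menu = 1+5+9 = 15 → 15 days.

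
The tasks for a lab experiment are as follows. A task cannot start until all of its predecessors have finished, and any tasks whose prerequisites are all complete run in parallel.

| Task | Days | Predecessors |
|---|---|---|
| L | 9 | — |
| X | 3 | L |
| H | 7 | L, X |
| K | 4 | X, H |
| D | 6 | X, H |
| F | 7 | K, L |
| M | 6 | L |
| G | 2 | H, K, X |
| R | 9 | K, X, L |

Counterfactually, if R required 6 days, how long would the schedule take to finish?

Baseline: L→X→H→K→R = 9+3+7+4+9 = 32 → 32 days.
R lies on that path, so at 6 days the path becomes 29 days.
The binding chain switches to L→X→H→K→F = 9+3+7+4+7 = 30; finish 30 days.

30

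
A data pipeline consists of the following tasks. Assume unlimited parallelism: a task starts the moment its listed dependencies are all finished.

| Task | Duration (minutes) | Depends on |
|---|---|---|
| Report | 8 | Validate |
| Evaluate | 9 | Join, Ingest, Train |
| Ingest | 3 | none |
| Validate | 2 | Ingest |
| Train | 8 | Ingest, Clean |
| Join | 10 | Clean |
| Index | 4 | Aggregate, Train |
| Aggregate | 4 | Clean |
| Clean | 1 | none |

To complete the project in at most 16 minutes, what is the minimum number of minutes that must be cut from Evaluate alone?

4

Current finish: 20 minutes; target: 16.
Evaluate is on every critical path, so each minute cut from Evaluate cuts the finish by one (this holds down to a finish of 15).
Need 20 − 16 = 4 minutes off Evaluate → Evaluate becomes 5 minutes, finish becomes 16.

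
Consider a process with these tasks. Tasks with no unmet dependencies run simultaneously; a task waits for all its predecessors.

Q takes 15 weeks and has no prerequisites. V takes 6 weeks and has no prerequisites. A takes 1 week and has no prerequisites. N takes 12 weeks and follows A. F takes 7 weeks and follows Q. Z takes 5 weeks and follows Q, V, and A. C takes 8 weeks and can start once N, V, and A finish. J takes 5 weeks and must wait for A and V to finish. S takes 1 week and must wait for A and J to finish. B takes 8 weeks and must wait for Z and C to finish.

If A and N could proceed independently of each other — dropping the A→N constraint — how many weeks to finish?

Before: longest chain A→N→C→B = 1+12+8+8 = 29, finish 29.
Without A→N, N's earliest start moves from 1 to 0.
After: Q→Z→B = 15+5+8 = 28 → 28 weeks.

28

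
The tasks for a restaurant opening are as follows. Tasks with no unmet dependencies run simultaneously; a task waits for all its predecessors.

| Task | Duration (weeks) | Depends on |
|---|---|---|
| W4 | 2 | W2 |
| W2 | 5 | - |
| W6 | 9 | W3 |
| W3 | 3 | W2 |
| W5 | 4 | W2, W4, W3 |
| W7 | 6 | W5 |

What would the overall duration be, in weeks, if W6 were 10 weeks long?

The binding path is W2→W3→W5→W7 = 5+3+4+6 = 18; finish at 18 weeks.
W6 has 1 week of float (longest path through it is 17).
The critical path is still W2→W3→W5→W7; finish is now 18 weeks.

18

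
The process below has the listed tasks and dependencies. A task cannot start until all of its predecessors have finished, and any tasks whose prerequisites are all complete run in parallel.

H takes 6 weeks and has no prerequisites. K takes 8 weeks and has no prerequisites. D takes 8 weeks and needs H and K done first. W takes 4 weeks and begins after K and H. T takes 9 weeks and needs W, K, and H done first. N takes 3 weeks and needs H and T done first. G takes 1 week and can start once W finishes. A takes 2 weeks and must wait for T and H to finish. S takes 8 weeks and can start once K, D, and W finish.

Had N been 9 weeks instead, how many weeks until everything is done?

Baseline: K→W→T→N = 8+4+9+3 = 24 → 24 weeks.
N is on the critical path; changing it to 9 makes that path 30 weeks.
The critical path is still K→W→T→N; finish is now 30 weeks.

30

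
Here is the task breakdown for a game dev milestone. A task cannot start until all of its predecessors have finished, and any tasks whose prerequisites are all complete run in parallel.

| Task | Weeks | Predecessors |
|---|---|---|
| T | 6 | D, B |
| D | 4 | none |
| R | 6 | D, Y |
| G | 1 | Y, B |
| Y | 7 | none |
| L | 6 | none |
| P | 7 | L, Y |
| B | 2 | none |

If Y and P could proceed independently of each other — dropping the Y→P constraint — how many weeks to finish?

With the dependency in place, Y→P = 7+7 = 14 sets the finish at 14 weeks.
Without Y→P, P's earliest start moves from 7 to 6.
The longest chain is now L→P = 6+7 = 13, so the game dev milestone takes 13 weeks.

13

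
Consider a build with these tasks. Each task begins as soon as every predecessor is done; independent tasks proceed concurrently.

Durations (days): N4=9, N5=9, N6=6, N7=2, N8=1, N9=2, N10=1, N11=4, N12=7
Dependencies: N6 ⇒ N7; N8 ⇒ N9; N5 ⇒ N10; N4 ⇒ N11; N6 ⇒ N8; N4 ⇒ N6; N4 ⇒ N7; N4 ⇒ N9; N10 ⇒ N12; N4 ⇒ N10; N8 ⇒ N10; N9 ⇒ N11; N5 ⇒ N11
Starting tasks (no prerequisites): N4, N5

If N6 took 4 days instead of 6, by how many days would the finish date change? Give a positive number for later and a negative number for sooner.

-2

Critical path before the change: N4→N6→N8→N10→N12 = 9+6+1+1+7 = 24 giving 24 days.
N6 lies on that path, so at 4 days the path becomes 22 days.
No other chain overtakes it, so the finish is 22 days.
Change in finish: 22 − 24 = -2 days.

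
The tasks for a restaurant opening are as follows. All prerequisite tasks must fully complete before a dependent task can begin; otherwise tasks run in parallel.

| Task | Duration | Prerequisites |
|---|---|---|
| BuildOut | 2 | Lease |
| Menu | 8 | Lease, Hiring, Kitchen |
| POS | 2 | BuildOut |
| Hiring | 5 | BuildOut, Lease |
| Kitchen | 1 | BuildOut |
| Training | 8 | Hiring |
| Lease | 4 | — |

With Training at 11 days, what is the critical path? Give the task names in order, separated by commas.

As given, the longest chain is Lease→BuildOut→Hiring→Training = 4+2+5+8 = 19, so the finish is 19 days.
Training lies on that path, so at 11 days the path becomes 22 days.
That remains the longest chain; total 22 days.

Lease, BuildOut, Hiring, Training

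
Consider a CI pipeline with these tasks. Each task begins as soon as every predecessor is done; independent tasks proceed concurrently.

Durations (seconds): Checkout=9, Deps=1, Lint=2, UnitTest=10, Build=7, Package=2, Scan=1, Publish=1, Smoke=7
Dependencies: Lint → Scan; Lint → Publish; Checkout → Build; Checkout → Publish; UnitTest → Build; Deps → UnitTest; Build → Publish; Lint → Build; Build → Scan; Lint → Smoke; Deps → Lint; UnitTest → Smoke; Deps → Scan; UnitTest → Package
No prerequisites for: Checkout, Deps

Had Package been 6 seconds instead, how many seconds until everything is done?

Actual critical path: Deps→UnitTest→Build→Scan = 1+10+7+1 = 19 ⇒ 19 seconds.
The longest path through Package is only 13 seconds, so Package has float 6.
No other chain overtakes it, so the finish is 19 seconds.

19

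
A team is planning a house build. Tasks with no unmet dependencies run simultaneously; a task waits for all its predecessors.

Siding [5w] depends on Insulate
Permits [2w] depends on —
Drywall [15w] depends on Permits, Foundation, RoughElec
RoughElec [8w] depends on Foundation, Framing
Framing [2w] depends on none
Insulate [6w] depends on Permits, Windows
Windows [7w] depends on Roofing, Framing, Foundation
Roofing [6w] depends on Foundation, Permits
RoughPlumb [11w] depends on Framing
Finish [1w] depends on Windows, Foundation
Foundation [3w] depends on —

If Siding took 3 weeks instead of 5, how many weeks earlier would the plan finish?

Actual critical path: Foundation→Roofing→Windows→Insulate→Siding = 3+6+7+6+5 = 27 ⇒ 27 weeks.
Siding lies on that path, so at 3 weeks the path becomes 25 weeks.
New critical path: Foundation→RoughElec→Drywall = 3+8+15 = 26 ⇒ 26 weeks.
Change in finish: 26 − 27 = -1 weeks.

1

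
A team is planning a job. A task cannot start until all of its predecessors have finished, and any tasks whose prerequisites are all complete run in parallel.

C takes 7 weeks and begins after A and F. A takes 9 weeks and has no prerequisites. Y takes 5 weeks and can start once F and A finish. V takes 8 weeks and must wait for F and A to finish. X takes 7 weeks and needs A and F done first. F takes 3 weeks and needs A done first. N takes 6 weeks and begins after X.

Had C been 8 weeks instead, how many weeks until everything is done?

25

Actual critical path: A→F→X→N = 9+3+7+6 = 25 ⇒ 25 weeks.
C is off the critical path — its longest chain is 19 weeks, giving 6 of slack.
The critical path is still A→F→X→N; finish is now 25 weeks.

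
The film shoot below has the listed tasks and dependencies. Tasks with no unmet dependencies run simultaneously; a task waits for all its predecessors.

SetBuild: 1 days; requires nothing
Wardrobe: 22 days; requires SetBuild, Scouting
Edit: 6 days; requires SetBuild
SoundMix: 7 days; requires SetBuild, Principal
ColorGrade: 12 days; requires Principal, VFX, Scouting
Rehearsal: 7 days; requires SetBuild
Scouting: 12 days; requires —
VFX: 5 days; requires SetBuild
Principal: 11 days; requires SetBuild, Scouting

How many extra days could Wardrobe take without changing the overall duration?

Scouting→Principal→ColorGrade = 12+11+12 = 35 sets the makespan at 35 days.
Longest path through Wardrobe: 34 days (earliest finish 34, latest finish 35).
So Wardrobe can slip 35 − 34 = 1 day.

1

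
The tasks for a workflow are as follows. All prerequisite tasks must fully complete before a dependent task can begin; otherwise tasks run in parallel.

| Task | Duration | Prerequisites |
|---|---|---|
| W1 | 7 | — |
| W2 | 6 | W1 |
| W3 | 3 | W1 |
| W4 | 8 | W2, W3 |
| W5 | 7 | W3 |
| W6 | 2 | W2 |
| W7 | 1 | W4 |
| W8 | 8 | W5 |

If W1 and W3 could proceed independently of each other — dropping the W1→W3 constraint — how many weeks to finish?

Before: longest chain W1→W3→W5→W8 = 7+3+7+8 = 25, finish 25.
Without W1→W3, W3's earliest start moves from 7 to 0.
New critical path: W1→W2→W4→W7 = 7+6+8+1 = 22 ⇒ 22 weeks.

22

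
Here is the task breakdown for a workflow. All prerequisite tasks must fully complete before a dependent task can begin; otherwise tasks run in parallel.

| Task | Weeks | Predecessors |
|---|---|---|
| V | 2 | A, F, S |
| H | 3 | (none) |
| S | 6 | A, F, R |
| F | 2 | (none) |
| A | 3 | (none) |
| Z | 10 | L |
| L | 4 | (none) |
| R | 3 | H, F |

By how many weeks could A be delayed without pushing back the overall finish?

3

L→Z = 4+10 = 14 sets the makespan at 14 weeks.
Longest path through A: 11 weeks (earliest finish 3, latest finish 6).
So A can slip 6 − 3 = 3 weeks.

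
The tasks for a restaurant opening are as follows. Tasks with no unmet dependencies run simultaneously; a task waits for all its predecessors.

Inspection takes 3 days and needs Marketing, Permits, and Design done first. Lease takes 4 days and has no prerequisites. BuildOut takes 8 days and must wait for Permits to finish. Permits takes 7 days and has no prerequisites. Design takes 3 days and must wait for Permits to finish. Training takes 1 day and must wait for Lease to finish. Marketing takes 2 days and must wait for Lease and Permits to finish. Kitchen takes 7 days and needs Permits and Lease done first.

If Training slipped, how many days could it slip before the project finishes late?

Critical path: Permits→BuildOut = 7+8 = 15, so the finish is 15 days.
Training finishes as early as 5 and must finish by 15.
Slack of Training = 14 − 4 = 10 days.

10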